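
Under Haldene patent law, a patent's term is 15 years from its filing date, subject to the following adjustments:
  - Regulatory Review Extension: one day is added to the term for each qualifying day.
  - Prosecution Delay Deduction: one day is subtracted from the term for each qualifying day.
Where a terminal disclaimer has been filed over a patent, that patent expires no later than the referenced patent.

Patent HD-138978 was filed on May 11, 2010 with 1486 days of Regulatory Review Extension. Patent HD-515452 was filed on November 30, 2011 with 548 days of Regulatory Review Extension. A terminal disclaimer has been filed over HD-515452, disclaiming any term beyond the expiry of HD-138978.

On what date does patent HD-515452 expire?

Natural term of HD-515452:
  Base: filing + 15 years → 30 November 2026.
  Regulatory Review Extension: +548 days → 31 May 2028.
Expiry of referenced patent HD-138978:
  Base: filing + 15 years → 11 May 2025.
  Regulatory Review Extension: +1486 days → 5 June 2029.
Terminal disclaimer: HD-515452 expires on the earlier of 31 May 2028 and 5 June 2029.

May 31, 2028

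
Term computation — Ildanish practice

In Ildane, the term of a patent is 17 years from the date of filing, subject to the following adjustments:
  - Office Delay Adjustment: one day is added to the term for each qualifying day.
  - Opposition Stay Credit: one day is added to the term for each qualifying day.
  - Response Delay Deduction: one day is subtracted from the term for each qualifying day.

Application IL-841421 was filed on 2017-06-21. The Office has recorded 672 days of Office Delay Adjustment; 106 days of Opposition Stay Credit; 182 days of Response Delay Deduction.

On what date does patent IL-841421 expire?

February 7, 2036

Base term: filing date + 17 years → 21 June 2034.
Office Delay Adjustment: +672 days → 23 April 2036.
Opposition Stay Credit: +106 days → 7 August 2036.
Response Delay Deduction: −182 days → 7 February 2036.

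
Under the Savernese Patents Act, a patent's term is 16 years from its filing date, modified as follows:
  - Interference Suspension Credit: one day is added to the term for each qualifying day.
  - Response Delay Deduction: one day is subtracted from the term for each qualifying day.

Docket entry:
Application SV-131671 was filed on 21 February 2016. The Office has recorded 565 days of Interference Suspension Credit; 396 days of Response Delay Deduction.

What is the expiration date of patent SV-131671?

August 8, 2032

Base term: filing date + 16 years → 21 February 2032.
Interference Suspension Credit: +565 days → 8 September 2033.
Response Delay Deduction: −396 days → 8 August 2032.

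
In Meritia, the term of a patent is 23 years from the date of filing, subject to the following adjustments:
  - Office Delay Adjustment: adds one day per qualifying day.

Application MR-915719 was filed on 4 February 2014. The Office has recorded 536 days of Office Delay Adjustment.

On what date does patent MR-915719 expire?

July 25, 2038

Base term: filing date + 23 years → 4 February 2037.
Office Delay Adjustment: +536 days → 25 July 2038.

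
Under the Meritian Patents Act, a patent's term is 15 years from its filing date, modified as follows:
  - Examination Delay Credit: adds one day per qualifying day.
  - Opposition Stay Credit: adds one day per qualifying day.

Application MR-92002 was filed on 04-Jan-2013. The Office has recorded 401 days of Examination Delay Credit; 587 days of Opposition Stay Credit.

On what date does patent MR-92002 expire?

Base term: filing date + 15 years → 4 January 2028.
Examination Delay Credit: +401 days → 8 February 2029.
Opposition Stay Credit: +587 days → 18 September 2030.

September 18, 2030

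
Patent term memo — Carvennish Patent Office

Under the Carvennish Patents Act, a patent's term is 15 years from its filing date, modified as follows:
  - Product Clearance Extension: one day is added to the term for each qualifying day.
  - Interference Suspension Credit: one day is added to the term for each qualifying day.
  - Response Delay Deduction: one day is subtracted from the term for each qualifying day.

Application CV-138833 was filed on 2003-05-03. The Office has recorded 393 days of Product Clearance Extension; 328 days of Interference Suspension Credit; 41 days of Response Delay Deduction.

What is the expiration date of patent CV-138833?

Base term: filing date + 15 years → 3 May 2018.
Product Clearance Extension: +393 days → 31 May 2019.
Interference Suspension Credit: +328 days → 23 April 2020.
Response Delay Deduction: −41 days → 13 March 2020.

2020-03-13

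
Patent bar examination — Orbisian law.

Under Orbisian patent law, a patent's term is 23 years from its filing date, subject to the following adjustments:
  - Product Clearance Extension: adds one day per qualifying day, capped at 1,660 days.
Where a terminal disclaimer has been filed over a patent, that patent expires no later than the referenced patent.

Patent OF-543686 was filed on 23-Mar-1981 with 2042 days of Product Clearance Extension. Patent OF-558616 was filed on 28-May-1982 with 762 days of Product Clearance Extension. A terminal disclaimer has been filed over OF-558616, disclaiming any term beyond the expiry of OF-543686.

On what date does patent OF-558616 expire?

Natural term of OF-558616:
  Base: filing + 23 years → 28 May 2005.
  Product Clearance Extension: 762 days (within the 1660-day cap) → +762 days → 29 June 2007.
Expiry of referenced patent OF-543686:
  Base: filing + 23 years → 23 March 2004.
  Product Clearance Extension: 2042 days claimed exceeds the 1660-day cap, so +1660 days → 8 October 2008.
Terminal disclaimer: OF-558616 expires on the earlier of 29 June 2007 and 8 October 2008.

2007-06-29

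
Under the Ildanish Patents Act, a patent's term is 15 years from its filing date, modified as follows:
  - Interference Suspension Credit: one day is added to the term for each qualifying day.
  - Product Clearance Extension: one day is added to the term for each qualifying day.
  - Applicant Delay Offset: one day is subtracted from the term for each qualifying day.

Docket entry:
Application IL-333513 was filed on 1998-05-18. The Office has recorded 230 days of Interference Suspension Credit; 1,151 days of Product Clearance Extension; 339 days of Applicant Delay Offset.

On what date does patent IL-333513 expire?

2016-03-25

Base term: filing date + 15 years → 18 May 2013.
Interference Suspension Credit: +230 days → 3 January 2014.
Product Clearance Extension: +1151 days → 27 February 2017.
Applicant Delay Offset: −339 days → 25 March 2016.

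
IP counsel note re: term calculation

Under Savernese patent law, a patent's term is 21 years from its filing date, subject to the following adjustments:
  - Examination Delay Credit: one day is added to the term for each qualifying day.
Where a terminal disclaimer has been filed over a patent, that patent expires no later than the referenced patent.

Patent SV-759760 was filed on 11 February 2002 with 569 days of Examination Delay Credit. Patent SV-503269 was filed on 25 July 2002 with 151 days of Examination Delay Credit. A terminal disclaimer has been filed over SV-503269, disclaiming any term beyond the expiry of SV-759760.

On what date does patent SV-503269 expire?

2023-12-23

Natural term of SV-503269:
  Base: filing + 21 years → 25 July 2023.
  Examination Delay Credit: +151 days → 23 December 2023.
Expiry of referenced patent SV-759760:
  Base: filing + 21 years → 11 February 2023.
  Examination Delay Credit: +569 days → 2 September 2024.
Terminal disclaimer: SV-503269 expires on the earlier of 23 December 2023 and 2 September 2024.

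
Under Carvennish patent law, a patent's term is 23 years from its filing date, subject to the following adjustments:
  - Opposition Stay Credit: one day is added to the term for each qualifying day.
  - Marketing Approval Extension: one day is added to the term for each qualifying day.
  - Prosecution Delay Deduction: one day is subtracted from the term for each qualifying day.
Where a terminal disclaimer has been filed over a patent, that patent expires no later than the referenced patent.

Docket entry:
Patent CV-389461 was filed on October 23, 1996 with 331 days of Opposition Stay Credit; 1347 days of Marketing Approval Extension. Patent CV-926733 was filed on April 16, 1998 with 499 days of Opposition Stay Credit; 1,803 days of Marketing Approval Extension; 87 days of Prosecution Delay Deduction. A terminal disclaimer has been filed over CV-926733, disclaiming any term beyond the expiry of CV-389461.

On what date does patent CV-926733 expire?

Natural term of CV-926733:
  Base: filing + 23 years → 16 April 2021.
  Opposition Stay Credit: +499 days → 28 August 2022.
  Marketing Approval Extension: +1803 days → 5 August 2027.
  Prosecution Delay Deduction: −87 days → 10 May 2027.
Expiry of referenced patent CV-389461:
  Base: filing + 23 years → 23 October 2019.
  Opposition Stay Credit: +331 days → 18 September 2020.
  Marketing Approval Extension: +1347 days → 27 May 2024.
Terminal disclaimer: CV-926733 expires on the earlier of 10 May 2027 and 27 May 2024.

2024-05-27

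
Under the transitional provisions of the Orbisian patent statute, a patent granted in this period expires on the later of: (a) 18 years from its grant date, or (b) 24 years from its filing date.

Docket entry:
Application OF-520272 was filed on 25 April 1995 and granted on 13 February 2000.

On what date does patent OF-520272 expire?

(a) grant + 18 years → 13 February 2018.
(b) filing + 24 years → 25 April 2019.
Later of the two: 25 April 2019.

April 25, 2019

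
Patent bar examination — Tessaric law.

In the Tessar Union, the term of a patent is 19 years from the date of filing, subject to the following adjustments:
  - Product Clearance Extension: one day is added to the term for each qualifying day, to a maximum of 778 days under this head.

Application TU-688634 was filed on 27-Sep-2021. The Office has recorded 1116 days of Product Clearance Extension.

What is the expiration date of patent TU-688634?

Base term: filing date + 19 years → 27 September 2040.
Product Clearance Extension: 1116 days claimed exceeds the 778-day cap, so +778 days → 14 November 2042.

2042-11-14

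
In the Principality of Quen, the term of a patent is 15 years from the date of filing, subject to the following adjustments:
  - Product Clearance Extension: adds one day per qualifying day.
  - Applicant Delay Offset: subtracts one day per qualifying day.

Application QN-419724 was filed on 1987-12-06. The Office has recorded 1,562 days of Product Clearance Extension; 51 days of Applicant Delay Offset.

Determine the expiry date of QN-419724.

January 25, 2007

Base term: filing date + 15 years → 6 December 2002.
Product Clearance Extension: +1562 days → 17 March 2007.
Applicant Delay Offset: −51 days → 25 January 2007.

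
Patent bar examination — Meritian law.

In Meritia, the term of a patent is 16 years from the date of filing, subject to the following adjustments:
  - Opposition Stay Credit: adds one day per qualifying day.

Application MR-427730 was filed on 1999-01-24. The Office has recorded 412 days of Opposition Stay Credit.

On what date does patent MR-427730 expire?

2016-03-11

Base term: filing date + 16 years → 24 January 2015.
Opposition Stay Credit: +412 days → 11 March 2016.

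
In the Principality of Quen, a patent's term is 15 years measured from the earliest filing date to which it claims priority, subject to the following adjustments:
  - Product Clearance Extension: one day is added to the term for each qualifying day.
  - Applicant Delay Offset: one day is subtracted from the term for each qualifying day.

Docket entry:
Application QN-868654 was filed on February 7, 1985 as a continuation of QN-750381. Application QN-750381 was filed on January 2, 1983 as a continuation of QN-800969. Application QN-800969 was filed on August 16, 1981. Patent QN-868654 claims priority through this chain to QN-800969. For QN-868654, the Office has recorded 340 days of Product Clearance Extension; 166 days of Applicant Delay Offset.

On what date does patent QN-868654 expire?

1997-02-06

Earliest priority filing: 16 August 1981.
Base term: 16 August 1981 + 15 years → 16 August 1996.
Product Clearance Extension: +340 days → 22 July 1997.
Applicant Delay Offset: −166 days → 6 February 1997.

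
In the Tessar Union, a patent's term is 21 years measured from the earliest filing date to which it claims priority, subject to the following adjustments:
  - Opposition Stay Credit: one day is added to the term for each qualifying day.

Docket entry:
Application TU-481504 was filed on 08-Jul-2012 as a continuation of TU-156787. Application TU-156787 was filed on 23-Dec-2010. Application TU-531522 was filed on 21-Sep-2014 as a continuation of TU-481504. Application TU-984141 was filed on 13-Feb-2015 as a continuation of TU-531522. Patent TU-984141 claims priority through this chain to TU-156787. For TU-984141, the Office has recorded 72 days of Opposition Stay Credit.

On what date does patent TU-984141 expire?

Earliest priority filing: 23 December 2010.
Base term: 23 December 2010 + 21 years → 23 December 2031.
Opposition Stay Credit: +72 days → 4 March 2032.

2032-03-04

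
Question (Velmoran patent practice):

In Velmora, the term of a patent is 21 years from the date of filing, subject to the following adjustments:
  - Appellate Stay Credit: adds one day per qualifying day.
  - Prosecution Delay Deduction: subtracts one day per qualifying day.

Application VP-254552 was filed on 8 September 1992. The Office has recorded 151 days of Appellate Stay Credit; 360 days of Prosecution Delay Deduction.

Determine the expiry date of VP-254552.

Base term: filing date + 21 years → 8 September 2013.
Appellate Stay Credit: +151 days → 6 February 2014.
Prosecution Delay Deduction: −360 days → 11 February 2013.

2013-02-11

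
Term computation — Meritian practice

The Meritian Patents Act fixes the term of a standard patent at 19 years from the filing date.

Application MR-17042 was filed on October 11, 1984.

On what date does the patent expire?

Filing date + 19 years → 11 October 2003.

October 11, 2003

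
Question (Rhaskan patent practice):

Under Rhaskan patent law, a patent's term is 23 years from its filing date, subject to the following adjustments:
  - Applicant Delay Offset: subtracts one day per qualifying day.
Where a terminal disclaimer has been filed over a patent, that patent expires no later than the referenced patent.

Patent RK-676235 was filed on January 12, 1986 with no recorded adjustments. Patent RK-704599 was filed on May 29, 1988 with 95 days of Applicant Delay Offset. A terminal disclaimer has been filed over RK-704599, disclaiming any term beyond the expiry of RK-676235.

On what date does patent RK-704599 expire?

Natural term of RK-704599:
  Base: filing + 23 years → 29 May 2011.
  Applicant Delay Offset: −95 days → 23 February 2011.
Expiry of referenced patent RK-676235:
  Base: filing + 23 years → 12 January 2009.
Terminal disclaimer: RK-704599 expires on the earlier of 23 February 2011 and 12 January 2009.

2009-01-12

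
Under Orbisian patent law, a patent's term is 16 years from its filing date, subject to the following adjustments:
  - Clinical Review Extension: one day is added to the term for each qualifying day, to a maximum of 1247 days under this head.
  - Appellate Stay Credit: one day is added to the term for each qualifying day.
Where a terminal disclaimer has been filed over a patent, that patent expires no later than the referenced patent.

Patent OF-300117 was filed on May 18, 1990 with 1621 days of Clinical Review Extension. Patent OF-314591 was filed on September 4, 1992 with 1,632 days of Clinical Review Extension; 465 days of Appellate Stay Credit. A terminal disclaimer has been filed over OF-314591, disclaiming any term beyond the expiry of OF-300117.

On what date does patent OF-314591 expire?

Natural term of OF-314591:
  Base: filing + 16 years → 4 September 2008.
  Clinical Review Extension: 1632 days claimed exceeds the 1247-day cap, so +1247 days → 3 February 2012.
  Appellate Stay Credit: +465 days → 13 May 2013.
Expiry of referenced patent OF-300117:
  Base: filing + 16 years → 18 May 2006.
  Clinical Review Extension: 1621 days claimed exceeds the 1247-day cap, so +1247 days → 16 October 2009.
Terminal disclaimer: OF-314591 expires on the earlier of 13 May 2013 and 16 October 2009.

October 16, 2009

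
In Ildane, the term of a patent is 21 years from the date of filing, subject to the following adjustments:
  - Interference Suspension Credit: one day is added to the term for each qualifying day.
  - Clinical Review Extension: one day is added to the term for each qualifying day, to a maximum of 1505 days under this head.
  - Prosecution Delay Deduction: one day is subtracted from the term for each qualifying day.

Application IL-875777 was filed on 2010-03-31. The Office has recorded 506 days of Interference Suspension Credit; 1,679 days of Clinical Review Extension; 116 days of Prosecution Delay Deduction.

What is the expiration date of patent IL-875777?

Base term: filing date + 21 years → 31 March 2031.
Interference Suspension Credit: +506 days → 18 August 2032.
Clinical Review Extension: 1679 days claimed exceeds the 1505-day cap, so +1505 days → 1 October 2036.
Prosecution Delay Deduction: −116 days → 7 June 2036.

June 7, 2036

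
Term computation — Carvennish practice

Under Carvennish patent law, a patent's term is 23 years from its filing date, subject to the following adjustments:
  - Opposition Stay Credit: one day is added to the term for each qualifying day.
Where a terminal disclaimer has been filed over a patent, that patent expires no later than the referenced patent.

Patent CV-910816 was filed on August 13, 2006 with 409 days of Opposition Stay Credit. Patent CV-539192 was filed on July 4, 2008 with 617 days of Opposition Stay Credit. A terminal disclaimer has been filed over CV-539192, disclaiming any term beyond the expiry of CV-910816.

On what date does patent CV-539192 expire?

September 26, 2030

Natural term of CV-539192:
  Base: filing + 23 years → 4 July 2031.
  Opposition Stay Credit: +617 days → 12 March 2033.
Expiry of referenced patent CV-910816:
  Base: filing + 23 years → 13 August 2029.
  Opposition Stay Credit: +409 days → 26 September 2030.
Terminal disclaimer: CV-539192 expires on the earlier of 12 March 2033 and 26 September 2030.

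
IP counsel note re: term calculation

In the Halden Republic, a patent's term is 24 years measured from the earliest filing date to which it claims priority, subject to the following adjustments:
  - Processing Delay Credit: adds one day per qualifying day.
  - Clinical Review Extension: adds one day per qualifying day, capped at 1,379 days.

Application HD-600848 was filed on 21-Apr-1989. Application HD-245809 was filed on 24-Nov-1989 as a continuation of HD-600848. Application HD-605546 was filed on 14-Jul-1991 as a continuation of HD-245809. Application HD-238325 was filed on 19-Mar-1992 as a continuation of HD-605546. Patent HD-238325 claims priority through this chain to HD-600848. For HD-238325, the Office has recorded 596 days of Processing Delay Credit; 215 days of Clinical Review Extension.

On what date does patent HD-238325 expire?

Earliest priority filing: 21 April 1989.
Base term: 21 April 1989 + 24 years → 21 April 2013.
Processing Delay Credit: +596 days → 8 December 2014.
Clinical Review Extension: 215 days (within the 1379-day cap) → +215 days → 11 July 2015.

July 11, 2015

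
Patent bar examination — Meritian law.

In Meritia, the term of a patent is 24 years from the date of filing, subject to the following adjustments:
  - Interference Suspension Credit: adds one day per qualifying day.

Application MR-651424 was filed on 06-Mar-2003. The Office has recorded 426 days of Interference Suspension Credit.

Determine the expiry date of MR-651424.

2028-05-05

Base term: filing date + 24 years → 6 March 2027.
Interference Suspension Credit: +426 days → 5 May 2028.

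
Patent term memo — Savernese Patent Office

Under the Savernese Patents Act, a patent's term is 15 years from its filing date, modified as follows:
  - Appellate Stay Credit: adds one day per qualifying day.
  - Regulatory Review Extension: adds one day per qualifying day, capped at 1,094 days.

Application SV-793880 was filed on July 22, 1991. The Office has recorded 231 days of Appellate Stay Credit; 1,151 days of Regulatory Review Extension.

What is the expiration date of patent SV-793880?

2010-03-08

Base term: filing date + 15 years → 22 July 2006.
Appellate Stay Credit: +231 days → 10 March 2007.
Regulatory Review Extension: 1151 days claimed exceeds the 1094-day cap, so +1094 days → 8 March 2010.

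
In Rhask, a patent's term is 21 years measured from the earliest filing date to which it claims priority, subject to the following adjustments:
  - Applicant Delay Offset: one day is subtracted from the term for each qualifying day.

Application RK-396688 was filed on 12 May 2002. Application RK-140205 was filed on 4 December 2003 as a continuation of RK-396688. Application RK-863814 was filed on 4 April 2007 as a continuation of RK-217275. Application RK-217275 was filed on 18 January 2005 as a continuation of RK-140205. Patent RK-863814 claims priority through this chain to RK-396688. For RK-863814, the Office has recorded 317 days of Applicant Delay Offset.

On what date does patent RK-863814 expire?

June 29, 2022

Earliest priority filing: 12 May 2002.
Base term: 12 May 2002 + 21 years → 12 May 2023.
Applicant Delay Offset: −317 days → 29 June 2022.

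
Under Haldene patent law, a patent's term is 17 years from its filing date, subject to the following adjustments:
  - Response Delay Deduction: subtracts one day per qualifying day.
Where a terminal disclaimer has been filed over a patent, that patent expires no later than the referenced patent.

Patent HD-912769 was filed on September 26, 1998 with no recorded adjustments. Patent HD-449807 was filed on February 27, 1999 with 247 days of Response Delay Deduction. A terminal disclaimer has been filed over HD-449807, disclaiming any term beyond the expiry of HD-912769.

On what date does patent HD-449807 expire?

Natural term of HD-449807:
  Base: filing + 17 years → 27 February 2016.
  Response Delay Deduction: −247 days → 25 June 2015.
Expiry of referenced patent HD-912769:
  Base: filing + 17 years → 26 September 2015.
Terminal disclaimer: HD-449807 expires on the earlier of 25 June 2015 and 26 September 2015.

2015-06-25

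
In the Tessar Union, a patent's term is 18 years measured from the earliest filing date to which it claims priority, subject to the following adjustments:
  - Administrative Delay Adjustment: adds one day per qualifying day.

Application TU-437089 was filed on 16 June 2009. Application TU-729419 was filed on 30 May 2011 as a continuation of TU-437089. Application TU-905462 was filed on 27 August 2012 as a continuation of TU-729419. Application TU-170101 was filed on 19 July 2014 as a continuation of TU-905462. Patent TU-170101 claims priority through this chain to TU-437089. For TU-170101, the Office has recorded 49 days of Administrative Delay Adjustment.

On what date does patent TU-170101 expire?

August 4, 2027

Earliest priority filing: 16 June 2009.
Base term: 16 June 2009 + 18 years → 16 June 2027.
Administrative Delay Adjustment: +49 days → 4 August 2027.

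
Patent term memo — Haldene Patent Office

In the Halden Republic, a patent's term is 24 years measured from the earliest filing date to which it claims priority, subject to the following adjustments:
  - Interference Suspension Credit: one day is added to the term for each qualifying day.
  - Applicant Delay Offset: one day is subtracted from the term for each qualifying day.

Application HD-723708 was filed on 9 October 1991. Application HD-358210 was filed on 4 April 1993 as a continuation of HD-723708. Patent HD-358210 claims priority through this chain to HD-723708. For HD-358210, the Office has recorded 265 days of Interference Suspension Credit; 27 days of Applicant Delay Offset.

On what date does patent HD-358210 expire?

June 3, 2016

Earliest priority filing: 9 October 1991.
Base term: 9 October 1991 + 24 years → 9 October 2015.
Interference Suspension Credit: +265 days → 30 June 2016.
Applicant Delay Offset: −27 days → 3 June 2016.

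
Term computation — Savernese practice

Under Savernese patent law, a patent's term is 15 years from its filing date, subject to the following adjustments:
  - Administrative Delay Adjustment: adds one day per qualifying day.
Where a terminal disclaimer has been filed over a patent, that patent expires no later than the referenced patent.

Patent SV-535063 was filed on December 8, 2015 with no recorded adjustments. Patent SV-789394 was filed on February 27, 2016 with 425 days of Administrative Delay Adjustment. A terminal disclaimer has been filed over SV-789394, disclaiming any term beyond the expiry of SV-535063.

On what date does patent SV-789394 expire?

Natural term of SV-789394:
  Base: filing + 15 years → 27 February 2031.
  Administrative Delay Adjustment: +425 days → 27 April 2032.
Expiry of referenced patent SV-535063:
  Base: filing + 15 years → 8 December 2030.
Terminal disclaimer: SV-789394 expires on the earlier of 27 April 2032 and 8 December 2030.

2030-12-08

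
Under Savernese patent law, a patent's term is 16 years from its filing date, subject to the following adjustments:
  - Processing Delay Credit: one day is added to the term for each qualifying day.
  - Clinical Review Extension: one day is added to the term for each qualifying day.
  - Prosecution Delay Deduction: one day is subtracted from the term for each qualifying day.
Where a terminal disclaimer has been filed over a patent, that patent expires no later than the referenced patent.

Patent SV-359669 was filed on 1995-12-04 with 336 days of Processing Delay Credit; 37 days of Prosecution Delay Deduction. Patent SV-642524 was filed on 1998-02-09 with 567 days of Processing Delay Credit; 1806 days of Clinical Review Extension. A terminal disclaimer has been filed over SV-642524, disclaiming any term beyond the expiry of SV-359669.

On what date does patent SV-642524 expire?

Natural term of SV-642524:
  Base: filing + 16 years → 9 February 2014.
  Processing Delay Credit: +567 days → 30 August 2015.
  Clinical Review Extension: +1806 days → 9 August 2020.
Expiry of referenced patent SV-359669:
  Base: filing + 16 years → 4 December 2011.
  Processing Delay Credit: +336 days → 4 November 2012.
  Prosecution Delay Deduction: −37 days → 28 September 2012.
Terminal disclaimer: SV-642524 expires on the earlier of 9 August 2020 and 28 September 2012.

September 28, 2012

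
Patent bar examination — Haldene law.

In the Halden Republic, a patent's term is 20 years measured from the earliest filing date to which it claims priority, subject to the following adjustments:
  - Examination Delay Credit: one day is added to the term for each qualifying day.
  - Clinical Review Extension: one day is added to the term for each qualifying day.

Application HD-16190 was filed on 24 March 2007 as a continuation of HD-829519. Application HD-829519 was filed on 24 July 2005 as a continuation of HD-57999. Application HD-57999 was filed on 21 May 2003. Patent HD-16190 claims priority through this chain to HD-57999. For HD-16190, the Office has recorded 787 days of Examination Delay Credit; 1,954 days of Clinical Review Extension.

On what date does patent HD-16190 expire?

November 21, 2030

Earliest priority filing: 21 May 2003.
Base term: 21 May 2003 + 20 years → 21 May 2023.
Examination Delay Credit: +787 days → 16 July 2025.
Clinical Review Extension: +1954 days → 21 November 2030.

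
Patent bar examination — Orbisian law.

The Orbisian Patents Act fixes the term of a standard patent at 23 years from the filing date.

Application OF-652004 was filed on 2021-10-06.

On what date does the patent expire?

Filing date + 23 years → 6 October 2044.

October 6, 2044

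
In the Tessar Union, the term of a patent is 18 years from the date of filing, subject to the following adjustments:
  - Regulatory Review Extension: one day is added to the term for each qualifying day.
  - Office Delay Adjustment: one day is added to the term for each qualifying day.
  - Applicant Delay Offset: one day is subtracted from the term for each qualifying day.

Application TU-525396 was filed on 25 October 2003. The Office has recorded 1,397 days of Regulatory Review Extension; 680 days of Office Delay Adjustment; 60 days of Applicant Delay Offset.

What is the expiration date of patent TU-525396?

Base term: filing date + 18 years → 25 October 2021.
Regulatory Review Extension: +1397 days → 22 August 2025.
Office Delay Adjustment: +680 days → 3 July 2027.
Applicant Delay Offset: −60 days → 4 May 2027.

2027-05-04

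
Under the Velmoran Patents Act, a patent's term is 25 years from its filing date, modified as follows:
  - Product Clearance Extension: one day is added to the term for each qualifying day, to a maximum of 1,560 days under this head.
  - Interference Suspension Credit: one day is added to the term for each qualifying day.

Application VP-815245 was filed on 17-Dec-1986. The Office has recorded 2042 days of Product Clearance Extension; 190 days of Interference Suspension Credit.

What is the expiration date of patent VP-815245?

October 1, 2016

Base term: filing date + 25 years → 17 December 2011.
Product Clearance Extension: 2042 days claimed exceeds the 1560-day cap, so +1560 days → 25 March 2016.
Interference Suspension Credit: +190 days → 1 October 2016.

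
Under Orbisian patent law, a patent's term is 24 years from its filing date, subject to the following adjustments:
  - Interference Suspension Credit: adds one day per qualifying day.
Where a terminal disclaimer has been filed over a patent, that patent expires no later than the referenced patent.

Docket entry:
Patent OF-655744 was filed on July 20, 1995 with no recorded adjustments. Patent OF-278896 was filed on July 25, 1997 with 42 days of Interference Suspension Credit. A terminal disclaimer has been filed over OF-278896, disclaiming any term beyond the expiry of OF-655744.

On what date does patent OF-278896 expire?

Natural term of OF-278896:
  Base: filing + 24 years → 25 July 2021.
  Interference Suspension Credit: +42 days → 5 September 2021.
Expiry of referenced patent OF-655744:
  Base: filing + 24 years → 20 July 2019.
Terminal disclaimer: OF-278896 expires on the earlier of 5 September 2021 and 20 July 2019.

2019-07-20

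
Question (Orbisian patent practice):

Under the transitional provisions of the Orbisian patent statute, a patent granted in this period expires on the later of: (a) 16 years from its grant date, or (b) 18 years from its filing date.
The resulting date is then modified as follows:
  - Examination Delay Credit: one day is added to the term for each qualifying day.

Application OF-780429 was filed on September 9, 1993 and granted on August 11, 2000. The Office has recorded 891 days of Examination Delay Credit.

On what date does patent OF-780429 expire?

(a) grant + 16 years → 11 August 2016.
(b) filing + 18 years → 9 September 2011.
Later of the two: 11 August 2016.
Examination Delay Credit: +891 days → 19 January 2019.

January 19, 2019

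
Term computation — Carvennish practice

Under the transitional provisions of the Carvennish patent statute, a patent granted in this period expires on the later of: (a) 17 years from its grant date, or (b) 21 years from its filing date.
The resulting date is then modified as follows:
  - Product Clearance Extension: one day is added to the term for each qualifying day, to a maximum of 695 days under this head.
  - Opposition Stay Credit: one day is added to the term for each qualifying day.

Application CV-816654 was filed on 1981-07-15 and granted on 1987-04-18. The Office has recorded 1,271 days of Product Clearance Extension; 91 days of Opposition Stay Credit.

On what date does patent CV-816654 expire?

(a) grant + 17 years → 18 April 2004.
(b) filing + 21 years → 15 July 2002.
Later of the two: 18 April 2004.
Product Clearance Extension: 1271 days claimed exceeds the 695-day cap, so +695 days → 14 March 2006.
Opposition Stay Credit: +91 days → 13 June 2006.

June 13, 2006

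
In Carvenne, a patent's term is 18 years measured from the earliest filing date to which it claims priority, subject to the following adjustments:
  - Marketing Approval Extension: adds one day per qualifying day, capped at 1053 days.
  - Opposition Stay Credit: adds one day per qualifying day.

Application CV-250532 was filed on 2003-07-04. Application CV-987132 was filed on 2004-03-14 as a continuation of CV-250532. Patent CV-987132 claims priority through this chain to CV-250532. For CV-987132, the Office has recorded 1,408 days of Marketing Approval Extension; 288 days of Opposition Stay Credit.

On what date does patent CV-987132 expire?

2025-03-06

Earliest priority filing: 4 July 2003.
Base term: 4 July 2003 + 18 years → 4 July 2021.
Marketing Approval Extension: 1408 days claimed exceeds the 1053-day cap, so +1053 days → 22 May 2024.
Opposition Stay Credit: +288 days → 6 March 2025.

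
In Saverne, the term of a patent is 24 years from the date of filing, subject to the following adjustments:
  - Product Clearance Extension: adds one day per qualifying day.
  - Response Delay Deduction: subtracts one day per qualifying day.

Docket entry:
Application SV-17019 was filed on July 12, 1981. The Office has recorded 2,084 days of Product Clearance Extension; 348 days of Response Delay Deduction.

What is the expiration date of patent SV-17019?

Base term: filing date + 24 years → 12 July 2005.
Product Clearance Extension: +2084 days → 27 March 2011.
Response Delay Deduction: −348 days → 13 April 2010.

2010-04-13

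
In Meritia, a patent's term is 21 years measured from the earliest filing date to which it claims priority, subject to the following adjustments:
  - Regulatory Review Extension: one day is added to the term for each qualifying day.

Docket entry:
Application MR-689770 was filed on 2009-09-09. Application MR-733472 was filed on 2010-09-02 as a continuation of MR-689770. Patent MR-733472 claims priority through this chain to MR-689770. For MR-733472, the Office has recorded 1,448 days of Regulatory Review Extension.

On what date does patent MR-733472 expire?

Earliest priority filing: 9 September 2009.
Base term: 9 September 2009 + 21 years → 9 September 2030.
Regulatory Review Extension: +1448 days → 27 August 2034.

August 27, 2034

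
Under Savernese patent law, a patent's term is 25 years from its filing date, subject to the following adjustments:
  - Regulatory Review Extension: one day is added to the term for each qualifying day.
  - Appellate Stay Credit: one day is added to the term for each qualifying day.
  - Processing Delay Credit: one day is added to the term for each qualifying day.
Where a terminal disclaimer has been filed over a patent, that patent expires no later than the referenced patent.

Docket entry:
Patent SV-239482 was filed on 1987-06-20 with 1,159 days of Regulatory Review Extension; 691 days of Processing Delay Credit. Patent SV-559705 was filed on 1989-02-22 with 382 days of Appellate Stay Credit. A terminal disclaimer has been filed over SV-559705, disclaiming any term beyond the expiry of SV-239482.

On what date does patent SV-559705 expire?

2015-03-11

Natural term of SV-559705:
  Base: filing + 25 years → 22 February 2014.
  Appellate Stay Credit: +382 days → 11 March 2015.
Expiry of referenced patent SV-239482:
  Base: filing + 25 years → 20 June 2012.
  Regulatory Review Extension: +1159 days → 23 August 2015.
  Processing Delay Credit: +691 days → 14 July 2017.
Terminal disclaimer: SV-559705 expires on the earlier of 11 March 2015 and 14 July 2017.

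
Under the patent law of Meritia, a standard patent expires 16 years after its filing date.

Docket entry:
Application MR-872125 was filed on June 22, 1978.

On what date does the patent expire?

June 22, 1994

Filing date + 16 years → 22 June 1994.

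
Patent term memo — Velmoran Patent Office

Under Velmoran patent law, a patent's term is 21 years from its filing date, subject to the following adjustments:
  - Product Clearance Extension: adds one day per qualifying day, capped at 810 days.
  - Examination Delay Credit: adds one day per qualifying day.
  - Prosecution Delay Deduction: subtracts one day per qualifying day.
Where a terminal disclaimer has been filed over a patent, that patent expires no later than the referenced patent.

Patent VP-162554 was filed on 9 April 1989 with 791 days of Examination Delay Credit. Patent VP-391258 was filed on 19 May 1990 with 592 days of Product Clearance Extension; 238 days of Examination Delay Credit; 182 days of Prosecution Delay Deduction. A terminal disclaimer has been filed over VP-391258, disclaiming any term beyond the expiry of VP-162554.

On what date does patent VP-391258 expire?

June 8, 2012

Natural term of VP-391258:
  Base: filing + 21 years → 19 May 2011.
  Product Clearance Extension: 592 days (within the 810-day cap) → +592 days → 31 December 2012.
  Examination Delay Credit: +238 days → 26 August 2013.
  Prosecution Delay Deduction: −182 days → 25 February 2013.
Expiry of referenced patent VP-162554:
  Base: filing + 21 years → 9 April 2010.
  Examination Delay Credit: +791 days → 8 June 2012.
Terminal disclaimer: VP-391258 expires on the earlier of 25 February 2013 and 8 June 2012.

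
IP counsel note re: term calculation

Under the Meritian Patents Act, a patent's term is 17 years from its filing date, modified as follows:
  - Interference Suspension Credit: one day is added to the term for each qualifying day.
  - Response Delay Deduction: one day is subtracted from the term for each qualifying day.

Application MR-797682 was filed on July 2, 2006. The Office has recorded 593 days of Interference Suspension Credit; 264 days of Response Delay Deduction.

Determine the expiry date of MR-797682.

May 26, 2024

Base term: filing date + 17 years → 2 July 2023.
Interference Suspension Credit: +593 days → 14 February 2025.
Response Delay Deduction: −264 days → 26 May 2024.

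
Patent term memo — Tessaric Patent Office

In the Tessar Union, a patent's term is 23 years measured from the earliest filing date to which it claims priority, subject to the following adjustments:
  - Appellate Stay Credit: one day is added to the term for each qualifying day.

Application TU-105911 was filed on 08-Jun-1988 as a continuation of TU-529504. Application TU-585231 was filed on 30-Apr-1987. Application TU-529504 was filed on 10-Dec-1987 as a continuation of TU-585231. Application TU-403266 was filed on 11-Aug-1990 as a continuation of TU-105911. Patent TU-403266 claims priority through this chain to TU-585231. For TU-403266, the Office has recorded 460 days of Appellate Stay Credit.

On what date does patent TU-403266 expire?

August 3, 2011

Earliest priority filing: 30 April 1987.
Base term: 30 April 1987 + 23 years → 30 April 2010.
Appellate Stay Credit: +460 days → 3 August 2011.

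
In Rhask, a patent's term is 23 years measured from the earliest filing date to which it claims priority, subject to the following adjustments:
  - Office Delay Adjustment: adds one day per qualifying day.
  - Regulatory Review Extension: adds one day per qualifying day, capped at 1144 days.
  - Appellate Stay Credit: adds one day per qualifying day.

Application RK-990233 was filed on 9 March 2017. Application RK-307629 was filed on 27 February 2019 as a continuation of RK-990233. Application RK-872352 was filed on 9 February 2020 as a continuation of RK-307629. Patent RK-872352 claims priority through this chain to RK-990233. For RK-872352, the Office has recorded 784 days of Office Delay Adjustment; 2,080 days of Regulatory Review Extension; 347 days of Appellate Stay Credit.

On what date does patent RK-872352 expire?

Earliest priority filing: 9 March 2017.
Base term: 9 March 2017 + 23 years → 9 March 2040.
Office Delay Adjustment: +784 days → 2 May 2042.
Regulatory Review Extension: 2080 days claimed exceeds the 1144-day cap, so +1144 days → 19 June 2045.
Appellate Stay Credit: +347 days → 1 June 2046.

2046-06-01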